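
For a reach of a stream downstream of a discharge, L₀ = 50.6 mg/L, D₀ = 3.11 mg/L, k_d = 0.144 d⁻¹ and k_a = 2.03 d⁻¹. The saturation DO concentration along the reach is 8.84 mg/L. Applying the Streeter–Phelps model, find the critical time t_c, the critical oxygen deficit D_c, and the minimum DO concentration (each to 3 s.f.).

t_c ≈ 0.536 d; D_c ≈ 3.32 mg/L; min DO ≈ 5.52 mg/L

At the critical point dD/dt = 0, so k_d L₀ e^(−k_d t) = k_a D. Substituting D(t) from the Streeter–Phelps equation and solving for t gives
t_c = ln[(k_a/k_d)(1 − D₀(k_a−k_d)/(k_d L₀))] / (k_a−k_d).
Here k_a−k_d = 1.886 d⁻¹ and 1 − D₀(k_a−k_d)/(k_d L₀) = 1 − 3.11×1.886/(0.144×50.6) = 0.1950, so
t_c = ln(14.10 × 0.1950) / 1.886 = 1.011 / 1.886 = 0.5362 d.
L(t_c) = L₀ e^(−k_d t_c) = 50.6 × 0.9257 = 46.84 mg/L, and at the critical point k_a D_c = k_d L, so D_c = (0.144/2.03) × 46.84 = 3.323 mg/L.
Minimum DO = C_s − D_c = 8.84 − 3.323 = 5.517 mg/L.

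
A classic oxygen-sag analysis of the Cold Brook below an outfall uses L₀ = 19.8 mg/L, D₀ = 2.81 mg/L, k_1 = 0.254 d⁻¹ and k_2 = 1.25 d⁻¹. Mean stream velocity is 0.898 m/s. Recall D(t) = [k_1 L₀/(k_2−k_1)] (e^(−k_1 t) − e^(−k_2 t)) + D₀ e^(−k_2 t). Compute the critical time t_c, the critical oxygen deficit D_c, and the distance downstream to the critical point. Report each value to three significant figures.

t_c ≈ 0.784 d; D_c ≈ 3.30 mg/L; x_c ≈ 60.8 km

At the critical point dD/dt = 0, so k_1 L₀ e^(−k_1 t) = k_2 D. Substituting D(t) from the Streeter–Phelps equation and solving for t gives
t_c = ln[(k_2/k_1)(1 − D₀(k_2−k_1)/(k_1 L₀))] / (k_2−k_1).
Here k_2−k_1 = 0.9960 d⁻¹ and 1 − D₀(k_2−k_1)/(k_1 L₀) = 1 − 2.81×0.9960/(0.254×19.8) = 0.4435, so
t_c = ln(4.921 × 0.4435) / 0.9960 = 0.7805 / 0.9960 = 0.7836 d.
D_c = (k_1/k_2) L₀ e^(−k_1 t_c) = (0.254/1.25) × 19.8 × e^(−0.254×0.7836) = 0.2032 × 19.8 × 0.8195 = 3.297 mg/L.
x_c = v t_c = 0.898 m/s × 0.7836 d × 86400 s/d = 60800 m ≈ 60.8 km.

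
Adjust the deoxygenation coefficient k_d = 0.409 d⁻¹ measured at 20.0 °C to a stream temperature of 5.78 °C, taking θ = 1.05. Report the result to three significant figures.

k_d ≈ 0.204 d⁻¹

k_d(T₂) = k_d(T₁) · θ^(T₂−T₁) = 0.409 × 1.05^(5.78−20.0)
= 0.409 × 1.05^-14.2 = 0.409 × 0.4997 = 0.2044 d⁻¹.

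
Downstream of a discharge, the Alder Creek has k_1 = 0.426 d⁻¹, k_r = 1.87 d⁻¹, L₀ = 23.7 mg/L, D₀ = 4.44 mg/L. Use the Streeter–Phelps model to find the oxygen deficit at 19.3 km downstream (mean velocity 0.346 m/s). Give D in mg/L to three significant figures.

D ≈ 4.55 mg/L

Travel time t = x/v = 19.3 km / (0.346 m/s) = 19300 m / 0.346 m/s = 55780 s = 0.6456 d.
k_1 L₀/(k_r−k_1) = 0.426×23.7/(1.87−0.426) = 10.10/1.444 = 6.992 mg/L.
e^(−k_1 t) = e^(−0.426×0.6456) = 0.7596; e^(−k_r t) = e^(−1.87×0.6456) = 0.2990.
D = 6.992 × (0.7596 − 0.2990) + 4.44 × 0.2990 = 3.220 + 1.328 = 4.548 mg/L.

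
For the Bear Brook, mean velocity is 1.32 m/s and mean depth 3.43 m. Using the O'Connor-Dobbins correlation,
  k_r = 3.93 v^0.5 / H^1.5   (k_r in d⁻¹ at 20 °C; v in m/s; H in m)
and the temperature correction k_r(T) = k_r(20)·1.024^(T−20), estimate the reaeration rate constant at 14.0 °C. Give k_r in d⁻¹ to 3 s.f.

k_r ≈ 0.617 d⁻¹

k_r(20) = 3.93 × 1.32^0.5 / 3.43^1.5 = 3.93 × 1.149 / 6.352 = 0.7108 d⁻¹.
k_r(14.0) = 0.7108 × 1.024^(14.0−20) = 0.7108 × 0.8674 = 0.6165 d⁻¹.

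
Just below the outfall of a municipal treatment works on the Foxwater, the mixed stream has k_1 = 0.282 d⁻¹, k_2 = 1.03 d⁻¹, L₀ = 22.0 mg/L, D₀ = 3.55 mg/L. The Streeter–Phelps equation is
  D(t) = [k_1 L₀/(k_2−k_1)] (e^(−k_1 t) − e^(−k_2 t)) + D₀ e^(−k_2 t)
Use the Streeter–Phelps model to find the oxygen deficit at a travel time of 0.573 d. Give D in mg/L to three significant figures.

D ≈ 4.43 mg/L

k_1 L₀/(k_2−k_1) = 0.282×22.0/(1.03−0.282) = 6.204/0.7480 = 8.294 mg/L.
e^(−k_1 t) = e^(−0.282×0.5730) = 0.8508; e^(−k_2 t) = e^(−1.03×0.5730) = 0.5542.
D = 8.294 × (0.8508 − 0.5542) + 3.55 × 0.5542 = 2.460 + 1.967 = 4.427 mg/L.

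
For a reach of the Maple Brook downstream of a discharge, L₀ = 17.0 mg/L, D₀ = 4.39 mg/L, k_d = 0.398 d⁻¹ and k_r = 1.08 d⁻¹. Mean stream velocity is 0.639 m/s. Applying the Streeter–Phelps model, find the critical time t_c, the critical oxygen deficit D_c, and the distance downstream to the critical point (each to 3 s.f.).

t_c ≈ 0.607 d; D_c ≈ 4.92 mg/L; x_c ≈ 33.5 km

t_c = [1/(k_r−k_d)] ln[(k_r/k_d)(1 − D₀(k_r−k_d)/(k_d L₀))]
= [1/(1.08−0.398)] ln[(1.08/0.398)(1 − 4.39×0.6820/(0.398×17.0))]
= (1/0.6820) ln[2.714 × 0.5575] = 1.466 × ln(1.513) = 1.466 × 0.4140 = 0.6070 d.
L(t_c) = L₀ e^(−k_d t_c) = 17.0 × 0.7854 = 13.35 mg/L, and at the critical point k_r D_c = k_d L, so D_c = (0.398/1.08) × 13.35 = 4.920 mg/L.
x_c = v t_c = 0.639 m/s × 0.6070 d × 86400 s/d = 33510 m ≈ 33.5 km.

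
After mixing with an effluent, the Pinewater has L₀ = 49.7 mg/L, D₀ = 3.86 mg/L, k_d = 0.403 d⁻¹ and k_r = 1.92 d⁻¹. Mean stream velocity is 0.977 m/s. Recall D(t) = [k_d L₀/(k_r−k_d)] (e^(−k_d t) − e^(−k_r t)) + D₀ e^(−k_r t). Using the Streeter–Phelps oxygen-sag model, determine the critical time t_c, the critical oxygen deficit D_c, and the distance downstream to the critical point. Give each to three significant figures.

t_c = [1/(k_r−k_d)] ln[(k_r/k_d)(1 − D₀(k_r−k_d)/(k_d L₀))]
= [1/(1.92−0.403)] ln[(1.92/0.403)(1 − 3.86×1.517/(0.403×49.7))]
= (1/1.517) ln[4.764 × 0.7076] = 0.6592 × ln(3.371) = 0.6592 × 1.215 = 0.8011 d.
L(t_c) = L₀ e^(−k_d t_c) = 49.7 × 0.7241 = 35.99 mg/L, and at the critical point k_r D_c = k_d L, so D_c = (0.403/1.92) × 35.99 = 7.553 mg/L.
x_c = v t_c = 0.977 m/s × 0.8011 d × 86400 s/d = 67630 m ≈ 67.6 km.

t_c ≈ 0.801 d; D_c ≈ 7.55 mg/L; x_c ≈ 67.6 km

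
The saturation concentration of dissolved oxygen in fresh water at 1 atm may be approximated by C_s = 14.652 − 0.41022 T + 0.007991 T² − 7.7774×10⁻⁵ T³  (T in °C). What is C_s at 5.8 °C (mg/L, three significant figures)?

C_s ≈ 12.5 mg/L

C_s = 14.652 − 0.41022×5.8 + 0.007991×5.8² − 7.7774×10⁻⁵×5.8³ = 12.53 mg/L.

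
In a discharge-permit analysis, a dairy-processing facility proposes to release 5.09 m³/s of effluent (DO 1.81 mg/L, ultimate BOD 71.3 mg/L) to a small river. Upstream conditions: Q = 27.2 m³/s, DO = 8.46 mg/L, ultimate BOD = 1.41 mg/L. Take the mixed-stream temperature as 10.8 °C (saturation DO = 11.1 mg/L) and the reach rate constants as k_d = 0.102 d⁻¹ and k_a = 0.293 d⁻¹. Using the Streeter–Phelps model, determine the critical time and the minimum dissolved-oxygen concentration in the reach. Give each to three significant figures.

t_c ≈ 1.28 d; minimum DO ≈ 7.30 mg/L

Mixed DO = (27.2×8.46 + 5.09×1.81)/(27.2+5.09) = 239.3/32.29 = 7.412 mg/L.
Mixed L₀ = (27.2×1.41 + 5.09×71.3)/(32.29) = 401.3/32.29 = 12.43 mg/L.
Initial deficit D₀ = C_s − DO₀ = 11.1 − 7.412 = 3.688 mg/L.
t_c = (1/0.1910) ln[(0.293/0.102)(1 − 3.688×0.1910/(0.102×12.43))] = 5.236 × ln(1.276) = 1.276 d.
D_c = (0.102/0.293) × 12.43 × e^(−0.102×1.276) = 0.3481 × 12.43 × 0.8779 = 3.798 mg/L.
Minimum DO = 11.1 − 3.798 = 7.302 mg/L.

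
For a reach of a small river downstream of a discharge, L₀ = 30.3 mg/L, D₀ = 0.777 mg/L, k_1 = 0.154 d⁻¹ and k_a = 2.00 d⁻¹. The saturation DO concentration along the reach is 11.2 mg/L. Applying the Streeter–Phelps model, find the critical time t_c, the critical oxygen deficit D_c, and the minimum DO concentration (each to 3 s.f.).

With k_a/k_1 = 12.99 and 1 − D₀(k_a−k_1)/(k_1 L₀) = 0.6926,
t_c = ln(12.99 × 0.6926) / (2.00 − 0.154) = ln(8.995) / 1.846 = 2.197/1.846 = 1.190 d.
D_c = (k_1/k_a) L₀ e^(−k_1 t_c) = (0.154/2.00) × 30.3 × e^(−0.154×1.190) = 0.07700 × 30.3 × 0.8326 = 1.942 mg/L.
Minimum DO = C_s − D_c = 11.2 − 1.942 = 9.258 mg/L.

t_c ≈ 1.19 d; D_c ≈ 1.94 mg/L; min DO ≈ 9.26 mg/L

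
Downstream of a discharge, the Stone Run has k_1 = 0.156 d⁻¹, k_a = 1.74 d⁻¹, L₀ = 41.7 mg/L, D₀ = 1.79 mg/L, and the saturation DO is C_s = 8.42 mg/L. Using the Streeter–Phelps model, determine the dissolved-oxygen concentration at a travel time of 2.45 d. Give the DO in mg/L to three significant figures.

DO ≈ 5.65 mg/L

k_1 L₀/(k_a−k_1) = 0.156×41.7/(1.74−0.156) = 6.505/1.584 = 4.107 mg/L.
e^(−k_1 t) = e^(−0.156×2.450) = 0.6824; e^(−k_a t) = e^(−1.74×2.450) = 0.01408.
D = 4.107 × (0.6824 − 0.01408) + 1.79 × 0.01408 = 2.744 + 0.02520 = 2.770 mg/L.
DO = C_s − D = 8.42 − 2.770 = 5.650 mg/L.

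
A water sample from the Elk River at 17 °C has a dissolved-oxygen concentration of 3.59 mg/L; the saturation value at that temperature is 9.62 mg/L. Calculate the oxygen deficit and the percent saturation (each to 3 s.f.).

D = C_s − C = 9.62 − 3.59 = 6.03 mg/L.
% saturation = 3.59/9.62 × 100 = 37.3 %.

D ≈ 6.03 mg/L; 37.3 % saturation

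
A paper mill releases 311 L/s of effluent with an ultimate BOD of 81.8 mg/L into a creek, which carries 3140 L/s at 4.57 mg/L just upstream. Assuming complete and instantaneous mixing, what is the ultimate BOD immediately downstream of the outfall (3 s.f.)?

Flow-weighted mixing: C = (Q_r C_r + Q_w C_w)/(Q_r + Q_w)
= (3140×4.57 + 311×81.8)/(3140 + 311) = 39790/3451 = 11.53 mg/L.

11.5 mg/L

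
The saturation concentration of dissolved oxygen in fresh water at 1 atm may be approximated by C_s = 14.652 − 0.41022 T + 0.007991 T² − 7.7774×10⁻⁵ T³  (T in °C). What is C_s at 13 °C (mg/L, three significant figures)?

C_s = 14.652 − 0.41022×13 + 0.007991×13² − 7.7774×10⁻⁵×13³ = 10.50 mg/L.

C_s ≈ 10.5 mg/L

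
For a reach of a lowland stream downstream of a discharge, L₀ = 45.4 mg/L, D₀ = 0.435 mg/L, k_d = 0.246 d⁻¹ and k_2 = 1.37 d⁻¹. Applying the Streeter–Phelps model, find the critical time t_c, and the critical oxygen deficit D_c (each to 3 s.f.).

t_c ≈ 1.49 d; D_c ≈ 5.65 mg/L

t_c = [1/(k_2−k_d)] ln[(k_2/k_d)(1 − D₀(k_2−k_d)/(k_d L₀))]
= [1/(1.37−0.246)] ln[(1.37/0.246)(1 − 0.435×1.124/(0.246×45.4))]
= (1/1.124) ln[5.569 × 0.9562] = 0.8897 × ln(5.325) = 0.8897 × 1.672 = 1.488 d.
D_c = (k_d/k_2) L₀ e^(−k_d t_c) = (0.246/1.37) × 45.4 × e^(−0.246×1.488) = 0.1796 × 45.4 × 0.6935 = 5.653 mg/L.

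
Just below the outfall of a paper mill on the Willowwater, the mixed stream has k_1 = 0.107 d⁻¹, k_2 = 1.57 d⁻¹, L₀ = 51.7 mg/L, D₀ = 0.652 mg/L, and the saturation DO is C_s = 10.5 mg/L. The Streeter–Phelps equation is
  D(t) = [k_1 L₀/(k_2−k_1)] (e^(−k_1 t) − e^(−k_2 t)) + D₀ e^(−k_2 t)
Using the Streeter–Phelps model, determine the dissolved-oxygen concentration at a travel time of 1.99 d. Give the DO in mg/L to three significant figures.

DO ≈ 7.58 mg/L

k_1 L₀/(k_2−k_1) = 0.107×51.7/(1.57−0.107) = 5.532/1.463 = 3.781 mg/L.
e^(−k_1 t) = e^(−0.107×1.990) = 0.8082; e^(−k_2 t) = e^(−1.57×1.990) = 0.04397.
D = 3.781 × (0.8082 − 0.04397) + 0.652 × 0.04397 = 2.890 + 0.02867 = 2.918 mg/L.
DO = C_s − D = 10.5 − 2.918 = 7.582 mg/L.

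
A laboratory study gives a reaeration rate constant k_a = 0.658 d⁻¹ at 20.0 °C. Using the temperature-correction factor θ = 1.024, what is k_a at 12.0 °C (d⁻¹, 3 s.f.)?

k_a(T₂) = k_a(T₁) · θ^(T₂−T₁) = 0.658 × 1.024^(12.0−20.0)
= 0.658 × 1.024^-8.00 = 0.658 × 0.8272 = 0.5443 d⁻¹.

k_a ≈ 0.544 d⁻¹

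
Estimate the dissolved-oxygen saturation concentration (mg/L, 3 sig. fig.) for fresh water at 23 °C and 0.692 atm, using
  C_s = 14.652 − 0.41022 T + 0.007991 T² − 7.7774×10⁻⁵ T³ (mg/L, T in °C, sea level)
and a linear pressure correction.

At sea level: C_s = 14.652 − 0.41022×23 + 0.007991×23² − 7.7774×10⁻⁵×23³ = 8.498 mg/L.
Pressure correction: C_s' = 8.498 × 0.692 = 5.881 mg/L.

C_s ≈ 5.88 mg/L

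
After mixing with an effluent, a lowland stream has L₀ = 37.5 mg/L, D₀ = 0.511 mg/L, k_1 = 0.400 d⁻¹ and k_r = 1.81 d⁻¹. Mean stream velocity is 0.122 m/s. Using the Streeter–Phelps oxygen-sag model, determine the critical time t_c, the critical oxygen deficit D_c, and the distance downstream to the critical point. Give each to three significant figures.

With k_r/k_1 = 4.525 and 1 − D₀(k_r−k_1)/(k_1 L₀) = 0.9520,
t_c = ln(4.525 × 0.9520) / (1.81 − 0.400) = ln(4.308) / 1.410 = 1.460/1.410 = 1.036 d.
L(t_c) = L₀ e^(−k_1 t_c) = 37.5 × 0.6608 = 24.78 mg/L, and at the critical point k_r D_c = k_1 L, so D_c = (0.400/1.81) × 24.78 = 5.476 mg/L.
x_c = v t_c = 0.122 m/s × 1.036 d × 86400 s/d = 10920 m ≈ 10.9 km.

t_c ≈ 1.04 d; D_c ≈ 5.48 mg/L; x_c ≈ 10.9 km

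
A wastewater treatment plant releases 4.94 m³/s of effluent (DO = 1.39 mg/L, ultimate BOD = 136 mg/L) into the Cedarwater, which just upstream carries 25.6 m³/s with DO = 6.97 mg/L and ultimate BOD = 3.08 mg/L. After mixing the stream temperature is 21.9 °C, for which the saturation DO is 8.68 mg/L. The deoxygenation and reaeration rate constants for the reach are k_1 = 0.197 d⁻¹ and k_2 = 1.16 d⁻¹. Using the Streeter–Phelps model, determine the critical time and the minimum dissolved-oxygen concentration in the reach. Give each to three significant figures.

Mixed DO = (25.6×6.97 + 4.94×1.39)/(25.6+4.94) = 185.3/30.54 = 6.067 mg/L.
Mixed L₀ = (25.6×3.08 + 4.94×136)/(30.54) = 750.7/30.54 = 24.58 mg/L.
Initial deficit D₀ = C_s − DO₀ = 8.68 − 6.067 = 2.613 mg/L.
t_c = (1/0.9630) ln[(1.16/0.197)(1 − 2.613×0.9630/(0.197×24.58))] = 1.038 × ln(2.829) = 1.080 d.
D_c = (0.197/1.16) × 24.58 × e^(−0.197×1.080) = 0.1698 × 24.58 × 0.8084 = 3.375 mg/L.
Minimum DO = 8.68 − 3.375 = 5.305 mg/L.

t_c ≈ 1.08 d; minimum DO ≈ 5.31 mg/L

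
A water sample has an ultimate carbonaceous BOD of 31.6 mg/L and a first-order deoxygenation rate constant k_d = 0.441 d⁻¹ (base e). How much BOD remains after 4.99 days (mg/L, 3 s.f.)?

L_t = L₀ e^(−k_d t) = 31.6 × e^(−0.441×4.99) = 31.6 × 0.1107 = 3.499 mg/L.

L ≈ 3.50 mg/L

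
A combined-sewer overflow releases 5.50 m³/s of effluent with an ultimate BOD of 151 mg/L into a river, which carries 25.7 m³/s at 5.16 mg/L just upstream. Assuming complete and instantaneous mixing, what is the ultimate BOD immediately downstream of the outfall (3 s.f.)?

Flow-weighted mixing: C = (Q_r C_r + Q_w C_w)/(Q_r + Q_w)
= (25.7×5.16 + 5.50×151)/(25.7 + 5.50) = 963.1/31.20 = 30.87 mg/L.

30.9 mg/L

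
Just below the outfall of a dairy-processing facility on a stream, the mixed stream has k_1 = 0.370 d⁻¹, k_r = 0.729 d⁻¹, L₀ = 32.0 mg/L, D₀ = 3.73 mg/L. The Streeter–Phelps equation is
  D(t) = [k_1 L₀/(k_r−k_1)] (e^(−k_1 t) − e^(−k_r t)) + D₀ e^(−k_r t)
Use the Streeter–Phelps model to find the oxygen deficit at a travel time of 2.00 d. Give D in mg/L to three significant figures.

D ≈ 8.93 mg/L

k_1 L₀/(k_r−k_1) = 0.370×32.0/(0.729−0.370) = 11.84/0.3590 = 32.98 mg/L.
e^(−k_1 t) = e^(−0.370×2.000) = 0.4771; e^(−k_r t) = e^(−0.729×2.000) = 0.2327.
D = 32.98 × (0.4771 − 0.2327) + 3.73 × 0.2327 = 8.061 + 0.8680 = 8.929 mg/L.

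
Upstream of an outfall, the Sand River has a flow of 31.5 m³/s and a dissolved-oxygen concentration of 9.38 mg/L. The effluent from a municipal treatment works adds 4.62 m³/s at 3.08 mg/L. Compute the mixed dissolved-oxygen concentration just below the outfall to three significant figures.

Flow-weighted mixing: C = (Q_r C_r + Q_w C_w)/(Q_r + Q_w)
= (31.5×9.38 + 4.62×3.08)/(31.5 + 4.62) = 309.7/36.12 = 8.574 mg/L.

8.57 mg/L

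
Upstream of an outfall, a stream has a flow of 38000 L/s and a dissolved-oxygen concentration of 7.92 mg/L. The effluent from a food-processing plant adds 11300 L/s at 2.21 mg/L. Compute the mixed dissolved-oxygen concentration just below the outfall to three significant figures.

Flow-weighted mixing: C = (Q_r C_r + Q_w C_w)/(Q_r + Q_w)
= (38000×7.92 + 11300×2.21)/(38000 + 11300) = 325900/49300 = 6.611 mg/L.

6.61 mg/L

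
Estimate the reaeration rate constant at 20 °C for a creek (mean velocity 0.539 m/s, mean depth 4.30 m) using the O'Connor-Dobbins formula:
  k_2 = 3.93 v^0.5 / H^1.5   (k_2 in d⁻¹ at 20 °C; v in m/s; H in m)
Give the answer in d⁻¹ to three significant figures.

k_2 = 3.93 × 0.539^0.5 / 4.30^1.5 = 3.93 × 0.7342 / 8.917 = 0.3236 d⁻¹.

k_2 ≈ 0.324 d⁻¹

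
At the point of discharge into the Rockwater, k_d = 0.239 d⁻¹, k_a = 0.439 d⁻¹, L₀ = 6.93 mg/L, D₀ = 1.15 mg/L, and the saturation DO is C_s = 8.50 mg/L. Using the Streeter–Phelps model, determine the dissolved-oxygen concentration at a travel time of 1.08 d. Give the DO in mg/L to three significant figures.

DO ≈ 6.54 mg/L

k_d L₀/(k_a−k_d) = 0.239×6.93/(0.439−0.239) = 1.656/0.2000 = 8.281 mg/L.
e^(−k_d t) = e^(−0.239×1.080) = 0.7725; e^(−k_a t) = e^(−0.439×1.080) = 0.6224.
D = 8.281 × (0.7725 − 0.6224) + 1.15 × 0.6224 = 1.243 + 0.7158 = 1.959 mg/L.
DO = C_s − D = 8.50 − 1.959 = 6.541 mg/L.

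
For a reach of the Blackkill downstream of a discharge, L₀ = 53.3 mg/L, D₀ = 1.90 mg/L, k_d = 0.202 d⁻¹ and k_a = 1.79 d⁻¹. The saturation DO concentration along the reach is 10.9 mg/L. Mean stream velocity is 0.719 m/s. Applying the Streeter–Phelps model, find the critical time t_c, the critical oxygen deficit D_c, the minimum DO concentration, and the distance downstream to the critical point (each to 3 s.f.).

With k_a/k_d = 8.861 and 1 − D₀(k_a−k_d)/(k_d L₀) = 0.7198,
t_c = ln(8.861 × 0.7198) / (1.79 − 0.202) = ln(6.378) / 1.588 = 1.853/1.588 = 1.167 d.
D_c = (k_d/k_a) L₀ e^(−k_d t_c) = (0.202/1.79) × 53.3 × e^(−0.202×1.167) = 0.1128 × 53.3 × 0.7900 = 4.752 mg/L.
Minimum DO = C_s − D_c = 10.9 − 4.752 = 6.148 mg/L.
x_c = v t_c = 0.719 m/s × 1.167 d × 86400 s/d = 72480 m ≈ 72.5 km.

t_c ≈ 1.17 d; D_c ≈ 4.75 mg/L; min DO ≈ 6.15 mg/L; x_c ≈ 72.5 km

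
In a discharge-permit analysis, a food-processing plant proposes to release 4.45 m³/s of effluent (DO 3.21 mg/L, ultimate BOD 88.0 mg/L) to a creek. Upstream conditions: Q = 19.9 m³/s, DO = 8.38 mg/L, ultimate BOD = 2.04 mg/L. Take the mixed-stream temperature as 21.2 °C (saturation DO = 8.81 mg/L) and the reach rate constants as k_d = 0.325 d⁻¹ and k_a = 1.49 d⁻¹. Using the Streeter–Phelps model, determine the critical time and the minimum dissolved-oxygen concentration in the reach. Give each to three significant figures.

Mixed DO = (19.9×8.38 + 4.45×3.21)/(19.9+4.45) = 181.0/24.35 = 7.435 mg/L.
Mixed L₀ = (19.9×2.04 + 4.45×88.0)/(24.35) = 432.2/24.35 = 17.75 mg/L.
Initial deficit D₀ = C_s − DO₀ = 8.81 − 7.435 = 1.375 mg/L.
t_c = (1/1.165) ln[(1.49/0.325)(1 − 1.375×1.165/(0.325×17.75))] = 0.8584 × ln(3.312) = 1.028 d.
D_c = (0.325/1.49) × 17.75 × e^(−0.325×1.028) = 0.2181 × 17.75 × 0.7160 = 2.772 mg/L.
Minimum DO = 8.81 − 2.772 = 6.038 mg/L.

t_c ≈ 1.03 d; minimum DO ≈ 6.04 mg/L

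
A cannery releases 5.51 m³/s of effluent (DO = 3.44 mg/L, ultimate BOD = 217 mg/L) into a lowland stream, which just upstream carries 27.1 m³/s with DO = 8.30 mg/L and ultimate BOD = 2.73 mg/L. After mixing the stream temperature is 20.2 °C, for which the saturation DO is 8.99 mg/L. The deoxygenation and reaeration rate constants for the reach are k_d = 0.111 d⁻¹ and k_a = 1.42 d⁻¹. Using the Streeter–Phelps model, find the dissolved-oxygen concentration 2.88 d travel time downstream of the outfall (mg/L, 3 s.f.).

DO ≈ 6.62 mg/L

Mixed DO = (27.1×8.30 + 5.51×3.44)/(27.1+5.51) = 243.9/32.61 = 7.479 mg/L.
Mixed L₀ = (27.1×2.73 + 5.51×217)/(32.61) = 1270/32.61 = 38.93 mg/L.
Initial deficit D₀ = C_s − DO₀ = 8.99 − 7.479 = 1.511 mg/L.
D(2.88) = [0.111×38.93/(1.42−0.111)](e^(−0.111×2.88) − e^(−1.42×2.88)) + 1.511 e^(−1.42×2.88)
= 3.302 × (0.7264 − 0.01675) + 1.511 × 0.01675 = 2.368 mg/L.
DO = 8.99 − 2.368 = 6.622 mg/L.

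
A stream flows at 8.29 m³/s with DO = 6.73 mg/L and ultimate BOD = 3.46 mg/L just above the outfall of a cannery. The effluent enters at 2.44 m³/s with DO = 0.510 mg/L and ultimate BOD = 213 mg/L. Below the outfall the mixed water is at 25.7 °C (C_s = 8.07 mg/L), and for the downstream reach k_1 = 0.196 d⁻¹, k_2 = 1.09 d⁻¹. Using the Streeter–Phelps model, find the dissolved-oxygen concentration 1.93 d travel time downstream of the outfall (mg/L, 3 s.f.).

Mixed DO = (8.29×6.73 + 2.44×0.510)/(8.29+2.44) = 57.04/10.73 = 5.316 mg/L.
Mixed L₀ = (8.29×3.46 + 2.44×213)/(10.73) = 548.4/10.73 = 51.11 mg/L.
Initial deficit D₀ = C_s − DO₀ = 8.07 − 5.316 = 2.754 mg/L.
D(1.93) = [0.196×51.11/(1.09−0.196)](e^(−0.196×1.93) − e^(−1.09×1.93)) + 2.754 e^(−1.09×1.93)
= 11.21 × (0.6850 − 0.1220) + 2.754 × 0.1220 = 6.645 mg/L.
DO = 8.07 − 6.645 = 1.425 mg/L.

DO ≈ 1.43 mg/L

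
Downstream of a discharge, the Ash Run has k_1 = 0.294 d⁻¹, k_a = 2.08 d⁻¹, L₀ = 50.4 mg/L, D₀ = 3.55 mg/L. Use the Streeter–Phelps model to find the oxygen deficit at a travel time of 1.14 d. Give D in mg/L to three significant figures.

k_1 L₀/(k_a−k_1) = 0.294×50.4/(2.08−0.294) = 14.82/1.786 = 8.297 mg/L.
e^(−k_1 t) = e^(−0.294×1.140) = 0.7152; e^(−k_a t) = e^(−2.08×1.140) = 0.09337.
D = 8.297 × (0.7152 − 0.09337) + 3.55 × 0.09337 = 5.159 + 0.3315 = 5.491 mg/L.

D ≈ 5.49 mg/L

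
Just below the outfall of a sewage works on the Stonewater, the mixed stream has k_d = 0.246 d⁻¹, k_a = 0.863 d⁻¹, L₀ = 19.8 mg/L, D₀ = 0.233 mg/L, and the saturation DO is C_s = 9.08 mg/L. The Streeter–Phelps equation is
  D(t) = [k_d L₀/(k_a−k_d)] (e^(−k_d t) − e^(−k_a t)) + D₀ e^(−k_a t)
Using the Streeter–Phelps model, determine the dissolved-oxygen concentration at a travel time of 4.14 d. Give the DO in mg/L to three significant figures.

k_d L₀/(k_a−k_d) = 0.246×19.8/(0.863−0.246) = 4.871/0.6170 = 7.894 mg/L.
e^(−k_d t) = e^(−0.246×4.140) = 0.3612; e^(−k_a t) = e^(−0.863×4.140) = 0.02808.
D = 7.894 × (0.3612 − 0.02808) + 0.233 × 0.02808 = 2.629 + 0.006542 = 2.636 mg/L.
DO = C_s − D = 9.08 − 2.636 = 6.444 mg/L.

DO ≈ 6.44 mg/L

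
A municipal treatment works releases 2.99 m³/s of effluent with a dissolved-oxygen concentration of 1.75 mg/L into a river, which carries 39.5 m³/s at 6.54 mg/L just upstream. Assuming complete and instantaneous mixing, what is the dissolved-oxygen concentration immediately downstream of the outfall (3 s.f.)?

Flow-weighted mixing: C = (Q_r C_r + Q_w C_w)/(Q_r + Q_w)
= (39.5×6.54 + 2.99×1.75)/(39.5 + 2.99) = 263.6/42.49 = 6.203 mg/L.

6.20 mg/L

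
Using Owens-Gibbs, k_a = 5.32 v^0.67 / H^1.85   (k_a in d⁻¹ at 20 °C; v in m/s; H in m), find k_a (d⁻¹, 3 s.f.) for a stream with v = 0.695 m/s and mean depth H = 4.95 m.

k_a = 5.32 × 0.695^0.67 / 4.95^1.85 = 5.32 × 0.7837 / 19.28 = 0.2163 d⁻¹.

k_a ≈ 0.216 d⁻¹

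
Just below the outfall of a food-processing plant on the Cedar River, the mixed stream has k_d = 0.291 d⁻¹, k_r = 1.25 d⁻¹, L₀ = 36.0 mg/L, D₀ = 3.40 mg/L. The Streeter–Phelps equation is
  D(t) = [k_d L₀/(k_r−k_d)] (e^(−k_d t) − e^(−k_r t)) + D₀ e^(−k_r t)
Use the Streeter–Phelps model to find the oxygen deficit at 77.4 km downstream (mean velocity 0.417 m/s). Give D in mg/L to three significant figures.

D ≈ 5.33 mg/L

Travel time t = x/v = 77.4 km / (0.417 m/s) = 77400 m / 0.417 m/s = 185600 s = 2.148 d.
k_d L₀/(k_r−k_d) = 0.291×36.0/(1.25−0.291) = 10.48/0.9590 = 10.92 mg/L.
e^(−k_d t) = e^(−0.291×2.148) = 0.5352; e^(−k_r t) = e^(−1.25×2.148) = 0.06820.
D = 10.92 × (0.5352 − 0.06820) + 3.40 × 0.06820 = 5.101 + 0.2319 = 5.333 mg/L.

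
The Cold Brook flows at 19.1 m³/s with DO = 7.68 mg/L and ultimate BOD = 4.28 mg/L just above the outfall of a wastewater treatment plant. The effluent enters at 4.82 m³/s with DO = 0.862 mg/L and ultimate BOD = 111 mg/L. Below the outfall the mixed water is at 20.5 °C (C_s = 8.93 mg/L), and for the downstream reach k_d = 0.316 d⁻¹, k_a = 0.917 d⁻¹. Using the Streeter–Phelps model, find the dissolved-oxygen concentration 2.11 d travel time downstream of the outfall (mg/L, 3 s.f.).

DO ≈ 3.55 mg/L

Mixed DO = (19.1×7.68 + 4.82×0.862)/(19.1+4.82) = 150.8/23.92 = 6.306 mg/L.
Mixed L₀ = (19.1×4.28 + 4.82×111)/(23.92) = 616.8/23.92 = 25.78 mg/L.
Initial deficit D₀ = C_s − DO₀ = 8.93 − 6.306 = 2.624 mg/L.
D(2.11) = [0.316×25.78/(0.917−0.316)](e^(−0.316×2.11) − e^(−0.917×2.11)) + 2.624 e^(−0.917×2.11)
= 13.56 × (0.5134 − 0.1444) + 2.624 × 0.1444 = 5.381 mg/L.
DO = 8.93 − 5.381 = 3.549 mg/L.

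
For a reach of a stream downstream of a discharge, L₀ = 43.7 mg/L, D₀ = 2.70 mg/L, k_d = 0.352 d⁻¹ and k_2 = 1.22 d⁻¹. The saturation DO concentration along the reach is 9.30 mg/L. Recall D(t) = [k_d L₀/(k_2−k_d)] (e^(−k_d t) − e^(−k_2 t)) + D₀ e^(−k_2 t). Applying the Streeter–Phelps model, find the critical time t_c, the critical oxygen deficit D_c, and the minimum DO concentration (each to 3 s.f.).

With k_2/k_d = 3.466 and 1 − D₀(k_2−k_d)/(k_d L₀) = 0.8476,
t_c = ln(3.466 × 0.8476) / (1.22 − 0.352) = ln(2.938) / 0.8680 = 1.078/0.8680 = 1.242 d.
D_c = (k_d/k_2) L₀ e^(−k_d t_c) = (0.352/1.22) × 43.7 × e^(−0.352×1.242) = 0.2885 × 43.7 × 0.6460 = 8.144 mg/L.
Minimum DO = C_s − D_c = 9.30 − 8.144 = 1.156 mg/L.

t_c ≈ 1.24 d; D_c ≈ 8.14 mg/L; min DO ≈ 1.16 mg/L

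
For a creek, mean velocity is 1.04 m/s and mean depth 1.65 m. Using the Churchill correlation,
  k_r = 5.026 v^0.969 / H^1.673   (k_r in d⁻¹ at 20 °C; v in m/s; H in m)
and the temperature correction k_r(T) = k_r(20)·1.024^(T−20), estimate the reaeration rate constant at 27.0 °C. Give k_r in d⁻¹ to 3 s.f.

k_r ≈ 2.67 d⁻¹

k_r(20) = 5.026 × 1.04^0.969 / 1.65^1.673 = 5.026 × 1.039 / 2.311 = 2.259 d⁻¹.
k_r(27.0) = 2.259 × 1.024^(27.0−20) = 2.259 × 1.181 = 2.667 d⁻¹.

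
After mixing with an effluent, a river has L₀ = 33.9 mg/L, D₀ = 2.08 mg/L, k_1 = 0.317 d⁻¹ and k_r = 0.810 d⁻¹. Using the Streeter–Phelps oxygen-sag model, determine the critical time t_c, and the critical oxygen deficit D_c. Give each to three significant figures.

t_c ≈ 1.70 d; D_c ≈ 7.74 mg/L

t_c = [1/(k_r−k_1)] ln[(k_r/k_1)(1 − D₀(k_r−k_1)/(k_1 L₀))]
= [1/(0.810−0.317)] ln[(0.810/0.317)(1 − 2.08×0.4930/(0.317×33.9))]
= (1/0.4930) ln[2.555 × 0.9046] = 2.028 × ln(2.311) = 2.028 × 0.8378 = 1.699 d.
L(t_c) = L₀ e^(−k_1 t_c) = 33.9 × 0.5835 = 19.78 mg/L, and at the critical point k_r D_c = k_1 L, so D_c = (0.317/0.810) × 19.78 = 7.741 mg/L.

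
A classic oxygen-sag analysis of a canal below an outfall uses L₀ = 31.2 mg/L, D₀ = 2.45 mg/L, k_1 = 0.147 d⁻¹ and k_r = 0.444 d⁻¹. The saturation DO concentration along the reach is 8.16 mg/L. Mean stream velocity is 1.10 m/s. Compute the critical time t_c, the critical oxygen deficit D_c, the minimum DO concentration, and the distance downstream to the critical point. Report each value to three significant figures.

With k_r/k_1 = 3.020 and 1 − D₀(k_r−k_1)/(k_1 L₀) = 0.8413,
t_c = ln(3.020 × 0.8413) / (0.444 − 0.147) = ln(2.541) / 0.2970 = 0.9326/0.2970 = 3.140 d.
D_c = (k_1/k_r) L₀ e^(−k_1 t_c) = (0.147/0.444) × 31.2 × e^(−0.147×3.140) = 0.3311 × 31.2 × 0.6303 = 6.511 mg/L.
Minimum DO = C_s − D_c = 8.16 − 6.511 = 1.649 mg/L.
x_c = v t_c = 1.10 m/s × 3.140 d × 86400 s/d = 298400 m ≈ 298 km.

t_c ≈ 3.14 d; D_c ≈ 6.51 mg/L; min DO ≈ 1.65 mg/L; x_c ≈ 298 km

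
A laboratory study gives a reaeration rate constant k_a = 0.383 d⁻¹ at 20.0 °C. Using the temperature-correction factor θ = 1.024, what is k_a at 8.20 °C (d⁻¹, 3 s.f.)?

k_a(T₂) = k_a(T₁) · θ^(T₂−T₁) = 0.383 × 1.024^(8.20−20.0)
= 0.383 × 1.024^-11.8 = 0.383 × 0.7559 = 0.2895 d⁻¹.

k_a ≈ 0.290 d⁻¹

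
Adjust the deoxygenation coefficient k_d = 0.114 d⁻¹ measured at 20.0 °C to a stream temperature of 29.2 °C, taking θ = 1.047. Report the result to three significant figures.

k_d ≈ 0.174 d⁻¹

k_d(T₂) = k_d(T₁) · θ^(T₂−T₁) = 0.114 × 1.047^(29.2−20.0)
= 0.114 × 1.047^9.20 = 0.114 × 1.526 = 0.1739 d⁻¹.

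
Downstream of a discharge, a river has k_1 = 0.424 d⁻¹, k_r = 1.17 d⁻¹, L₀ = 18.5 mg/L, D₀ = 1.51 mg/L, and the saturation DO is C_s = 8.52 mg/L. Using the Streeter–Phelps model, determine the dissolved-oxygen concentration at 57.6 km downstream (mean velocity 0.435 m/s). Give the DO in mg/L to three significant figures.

DO ≈ 4.53 mg/L

Travel time t = x/v = 57.6 km / (0.435 m/s) = 57600 m / 0.435 m/s = 132400 s = 1.533 d.
k_1 L₀/(k_r−k_1) = 0.424×18.5/(1.17−0.424) = 7.844/0.7460 = 10.51 mg/L.
e^(−k_1 t) = e^(−0.424×1.533) = 0.5221; e^(−k_r t) = e^(−1.17×1.533) = 0.1664.
D = 10.51 × (0.5221 − 0.1664) + 1.51 × 0.1664 = 3.740 + 0.2513 = 3.991 mg/L.
DO = C_s − D = 8.52 − 3.991 = 4.529 mg/L.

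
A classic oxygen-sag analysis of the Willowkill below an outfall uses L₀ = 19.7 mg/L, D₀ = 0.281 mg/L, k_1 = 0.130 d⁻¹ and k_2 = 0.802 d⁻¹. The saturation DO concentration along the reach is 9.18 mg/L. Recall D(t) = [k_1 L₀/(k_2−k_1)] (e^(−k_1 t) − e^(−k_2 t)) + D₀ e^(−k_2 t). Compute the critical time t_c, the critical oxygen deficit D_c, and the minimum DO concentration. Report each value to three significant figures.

t_c = [1/(k_2−k_1)] ln[(k_2/k_1)(1 − D₀(k_2−k_1)/(k_1 L₀))]
= [1/(0.802−0.130)] ln[(0.802/0.130)(1 − 0.281×0.6720/(0.130×19.7))]
= (1/0.6720) ln[6.169 × 0.9263] = 1.488 × ln(5.714) = 1.488 × 1.743 = 2.594 d.
D_c = (k_1/k_2) L₀ e^(−k_1 t_c) = (0.130/0.802) × 19.7 × e^(−0.130×2.594) = 0.1621 × 19.7 × 0.7138 = 2.279 mg/L.
Minimum DO = C_s − D_c = 9.18 − 2.279 = 6.901 mg/L.

t_c ≈ 2.59 d; D_c ≈ 2.28 mg/L; min DO ≈ 6.90 mg/L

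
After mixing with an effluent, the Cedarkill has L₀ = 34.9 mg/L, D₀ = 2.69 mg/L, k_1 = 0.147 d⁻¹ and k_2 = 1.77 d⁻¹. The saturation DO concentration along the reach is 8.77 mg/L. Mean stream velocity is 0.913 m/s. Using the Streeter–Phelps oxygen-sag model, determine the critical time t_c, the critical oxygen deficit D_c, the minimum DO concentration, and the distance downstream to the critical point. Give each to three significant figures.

t_c ≈ 0.360 d; D_c ≈ 2.75 mg/L; min DO ≈ 6.02 mg/L; x_c ≈ 28.4 km

With k_2/k_1 = 12.04 and 1 − D₀(k_2−k_1)/(k_1 L₀) = 0.1490,
t_c = ln(12.04 × 0.1490) / (1.77 − 0.147) = ln(1.794) / 1.623 = 0.5845/1.623 = 0.3601 d.
D_c = (k_1/k_2) L₀ e^(−k_1 t_c) = (0.147/1.77) × 34.9 × e^(−0.147×0.3601) = 0.08305 × 34.9 × 0.9484 = 2.749 mg/L.
Minimum DO = C_s − D_c = 8.77 − 2.749 = 6.021 mg/L.
x_c = v t_c = 0.913 m/s × 0.3601 d × 86400 s/d = 28410 m ≈ 28.4 km.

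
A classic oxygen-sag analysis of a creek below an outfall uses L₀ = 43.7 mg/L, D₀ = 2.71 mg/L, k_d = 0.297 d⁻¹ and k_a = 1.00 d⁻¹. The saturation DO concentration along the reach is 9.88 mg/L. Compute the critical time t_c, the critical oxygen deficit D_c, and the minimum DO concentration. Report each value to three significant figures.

At the critical point dD/dt = 0, so k_d L₀ e^(−k_d t) = k_a D. Substituting D(t) from the Streeter–Phelps equation and solving for t gives
t_c = ln[(k_a/k_d)(1 − D₀(k_a−k_d)/(k_d L₀))] / (k_a−k_d).
Here k_a−k_d = 0.7030 d⁻¹ and 1 − D₀(k_a−k_d)/(k_d L₀) = 1 − 2.71×0.7030/(0.297×43.7) = 0.8532, so
t_c = ln(3.367 × 0.8532) / 0.7030 = 1.055 / 0.7030 = 1.501 d.
L(t_c) = L₀ e^(−k_d t_c) = 43.7 × 0.6403 = 27.98 mg/L, and at the critical point k_a D_c = k_d L, so D_c = (0.297/1.00) × 27.98 = 8.310 mg/L.
Minimum DO = C_s − D_c = 9.88 − 8.310 = 1.570 mg/L.

t_c ≈ 1.50 d; D_c ≈ 8.31 mg/L; min DO ≈ 1.57 mg/L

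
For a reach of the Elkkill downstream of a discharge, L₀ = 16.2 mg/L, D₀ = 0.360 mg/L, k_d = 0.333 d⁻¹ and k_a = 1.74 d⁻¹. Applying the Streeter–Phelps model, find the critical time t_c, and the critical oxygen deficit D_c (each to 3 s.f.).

With k_a/k_d = 5.225 and 1 − D₀(k_a−k_d)/(k_d L₀) = 0.9061,
t_c = ln(5.225 × 0.9061) / (1.74 − 0.333) = ln(4.735) / 1.407 = 1.555/1.407 = 1.105 d.
L(t_c) = L₀ e^(−k_d t_c) = 16.2 × 0.6921 = 11.21 mg/L, and at the critical point k_a D_c = k_d L, so D_c = (0.333/1.74) × 11.21 = 2.146 mg/L.

t_c ≈ 1.11 d; D_c ≈ 2.15 mg/L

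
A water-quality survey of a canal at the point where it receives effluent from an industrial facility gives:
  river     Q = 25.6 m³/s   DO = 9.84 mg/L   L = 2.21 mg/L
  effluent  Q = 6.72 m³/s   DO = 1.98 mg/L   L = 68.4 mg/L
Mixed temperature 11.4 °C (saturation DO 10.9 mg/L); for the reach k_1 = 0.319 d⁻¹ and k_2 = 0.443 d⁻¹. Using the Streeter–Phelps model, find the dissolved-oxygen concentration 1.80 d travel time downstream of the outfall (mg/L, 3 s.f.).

DO ≈ 5.06 mg/L

Mixed DO = (25.6×9.84 + 6.72×1.98)/(25.6+6.72) = 265.2/32.32 = 8.206 mg/L.
Mixed L₀ = (25.6×2.21 + 6.72×68.4)/(32.32) = 516.2/32.32 = 15.97 mg/L.
Initial deficit D₀ = C_s − DO₀ = 10.9 − 8.206 = 2.694 mg/L.
D(1.80) = [0.319×15.97/(0.443−0.319)](e^(−0.319×1.80) − e^(−0.443×1.80)) + 2.694 e^(−0.443×1.80)
= 41.09 × (0.5632 − 0.4505) + 2.694 × 0.4505 = 5.843 mg/L.
DO = 10.9 − 5.843 = 5.057 mg/L.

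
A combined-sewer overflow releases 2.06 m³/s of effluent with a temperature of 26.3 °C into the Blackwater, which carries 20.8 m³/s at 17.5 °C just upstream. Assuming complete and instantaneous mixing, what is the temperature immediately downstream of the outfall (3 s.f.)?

Flow-weighted mixing: C = (Q_r C_r + Q_w C_w)/(Q_r + Q_w)
= (20.8×17.5 + 2.06×26.3)/(20.8 + 2.06) = 418.2/22.86 = 18.29 °C.

18.3 °C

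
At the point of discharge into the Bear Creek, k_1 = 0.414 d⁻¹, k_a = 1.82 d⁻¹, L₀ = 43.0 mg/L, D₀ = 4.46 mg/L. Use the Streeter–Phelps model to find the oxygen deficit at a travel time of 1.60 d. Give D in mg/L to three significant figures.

k_1 L₀/(k_a−k_1) = 0.414×43.0/(1.82−0.414) = 17.80/1.406 = 12.66 mg/L.
e^(−k_1 t) = e^(−0.414×1.600) = 0.5156; e^(−k_a t) = e^(−1.82×1.600) = 0.05437.
D = 12.66 × (0.5156 − 0.05437) + 4.46 × 0.05437 = 5.840 + 0.2425 = 6.083 mg/L.

D ≈ 6.08 mg/L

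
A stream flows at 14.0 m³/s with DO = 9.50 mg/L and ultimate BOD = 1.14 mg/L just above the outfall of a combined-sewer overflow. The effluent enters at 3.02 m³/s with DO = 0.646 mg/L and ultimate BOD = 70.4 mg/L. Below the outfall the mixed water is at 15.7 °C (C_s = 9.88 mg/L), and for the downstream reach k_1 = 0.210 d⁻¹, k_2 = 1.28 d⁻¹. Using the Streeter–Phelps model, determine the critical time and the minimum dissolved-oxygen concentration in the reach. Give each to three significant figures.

t_c ≈ 0.429 d; minimum DO ≈ 7.87 mg/L

Mixed DO = (14.0×9.50 + 3.02×0.646)/(14.0+3.02) = 135.0/17.02 = 7.929 mg/L.
Mixed L₀ = (14.0×1.14 + 3.02×70.4)/(17.02) = 228.6/17.02 = 13.43 mg/L.
Initial deficit D₀ = C_s − DO₀ = 9.88 − 7.929 = 1.951 mg/L.
t_c = (1/1.070) ln[(1.28/0.210)(1 − 1.951×1.070/(0.210×13.43))] = 0.9346 × ln(1.583) = 0.4294 d.
D_c = (0.210/1.28) × 13.43 × e^(−0.210×0.4294) = 0.1641 × 13.43 × 0.9138 = 2.013 mg/L.
Minimum DO = 9.88 − 2.013 = 7.867 mg/L.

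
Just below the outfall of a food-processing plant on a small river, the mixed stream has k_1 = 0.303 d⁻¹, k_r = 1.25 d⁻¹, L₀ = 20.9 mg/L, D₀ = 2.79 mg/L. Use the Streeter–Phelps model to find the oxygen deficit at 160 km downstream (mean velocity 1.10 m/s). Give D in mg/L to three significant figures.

Travel time t = x/v = 160 km / (1.10 m/s) = 160000 m / 1.10 m/s = 145500 s = 1.684 d.
k_1 L₀/(k_r−k_1) = 0.303×20.9/(1.25−0.303) = 6.333/0.9470 = 6.687 mg/L.
e^(−k_1 t) = e^(−0.303×1.684) = 0.6004; e^(−k_r t) = e^(−1.25×1.684) = 0.1219.
D = 6.687 × (0.6004 − 0.1219) + 2.79 × 0.1219 = 3.200 + 0.3402 = 3.540 mg/L.

D ≈ 3.54 mg/L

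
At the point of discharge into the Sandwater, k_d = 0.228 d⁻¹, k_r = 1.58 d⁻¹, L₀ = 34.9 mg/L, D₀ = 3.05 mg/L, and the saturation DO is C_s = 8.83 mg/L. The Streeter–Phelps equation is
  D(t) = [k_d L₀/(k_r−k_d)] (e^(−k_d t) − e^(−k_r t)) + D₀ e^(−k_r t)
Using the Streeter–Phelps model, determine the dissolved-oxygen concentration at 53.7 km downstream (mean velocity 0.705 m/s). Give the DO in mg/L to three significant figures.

DO ≈ 4.72 mg/L

Travel time t = x/v = 53.7 km / (0.705 m/s) = 53700 m / 0.705 m/s = 76170 s = 0.8816 d.
k_d L₀/(k_r−k_d) = 0.228×34.9/(1.58−0.228) = 7.957/1.352 = 5.886 mg/L.
e^(−k_d t) = e^(−0.228×0.8816) = 0.8179; e^(−k_r t) = e^(−1.58×0.8816) = 0.2483.
D = 5.886 × (0.8179 − 0.2483) + 3.05 × 0.2483 = 3.352 + 0.7575 = 4.110 mg/L.
DO = C_s − D = 8.83 − 4.110 = 4.720 mg/L.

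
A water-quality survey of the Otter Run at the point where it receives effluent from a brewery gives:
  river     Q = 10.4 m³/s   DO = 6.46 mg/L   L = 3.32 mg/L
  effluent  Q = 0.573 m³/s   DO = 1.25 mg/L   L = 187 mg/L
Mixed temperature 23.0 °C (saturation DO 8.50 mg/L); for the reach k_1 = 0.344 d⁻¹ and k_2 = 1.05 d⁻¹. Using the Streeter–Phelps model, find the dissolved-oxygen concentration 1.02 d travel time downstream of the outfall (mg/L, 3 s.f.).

DO ≈ 5.43 mg/L

Mixed DO = (10.4×6.46 + 0.573×1.25)/(10.4+0.573) = 67.90/10.97 = 6.188 mg/L.
Mixed L₀ = (10.4×3.32 + 0.573×187)/(10.97) = 141.7/10.97 = 12.91 mg/L.
Initial deficit D₀ = C_s − DO₀ = 8.50 − 6.188 = 2.312 mg/L.
D(1.02) = [0.344×12.91/(1.05−0.344)](e^(−0.344×1.02) − e^(−1.05×1.02)) + 2.312 e^(−1.05×1.02)
= 6.291 × (0.7041 − 0.3427) + 2.312 × 0.3427 = 3.066 mg/L.
DO = 8.50 − 3.066 = 5.434 mg/L.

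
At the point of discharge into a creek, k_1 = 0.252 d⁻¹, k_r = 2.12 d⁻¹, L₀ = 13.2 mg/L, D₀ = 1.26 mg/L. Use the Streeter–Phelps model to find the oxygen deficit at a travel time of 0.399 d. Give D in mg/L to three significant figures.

k_1 L₀/(k_r−k_1) = 0.252×13.2/(2.12−0.252) = 3.326/1.868 = 1.781 mg/L.
e^(−k_1 t) = e^(−0.252×0.3990) = 0.9043; e^(−k_r t) = e^(−2.12×0.3990) = 0.4292.
D = 1.781 × (0.9043 − 0.4292) + 1.26 × 0.4292 = 0.8461 + 0.5408 = 1.387 mg/L.

D ≈ 1.39 mg/L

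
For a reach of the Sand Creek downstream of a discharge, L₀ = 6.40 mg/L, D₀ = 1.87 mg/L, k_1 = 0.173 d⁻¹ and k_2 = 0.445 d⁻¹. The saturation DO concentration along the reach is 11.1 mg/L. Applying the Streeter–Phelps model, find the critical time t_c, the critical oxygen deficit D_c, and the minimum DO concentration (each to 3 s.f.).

t_c ≈ 1.21 d; D_c ≈ 2.02 mg/L; min DO ≈ 9.08 mg/L

t_c = [1/(k_2−k_1)] ln[(k_2/k_1)(1 − D₀(k_2−k_1)/(k_1 L₀))]
= [1/(0.445−0.173)] ln[(0.445/0.173)(1 − 1.87×0.2720/(0.173×6.40))]
= (1/0.2720) ln[2.572 × 0.5406] = 3.676 × ln(1.391) = 3.676 × 0.3297 = 1.212 d.
D_c = (k_1/k_2) L₀ e^(−k_1 t_c) = (0.173/0.445) × 6.40 × e^(−0.173×1.212) = 0.3888 × 6.40 × 0.8108 = 2.017 mg/L.
Minimum DO = C_s − D_c = 11.1 − 2.017 = 9.083 mg/L.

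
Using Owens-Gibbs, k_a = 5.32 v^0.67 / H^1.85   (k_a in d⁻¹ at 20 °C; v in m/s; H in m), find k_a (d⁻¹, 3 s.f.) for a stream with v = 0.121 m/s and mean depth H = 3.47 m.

k_a = 5.32 × 0.121^0.67 / 3.47^1.85 = 5.32 × 0.2429 / 9.991 = 0.1294 d⁻¹.

k_a ≈ 0.129 d⁻¹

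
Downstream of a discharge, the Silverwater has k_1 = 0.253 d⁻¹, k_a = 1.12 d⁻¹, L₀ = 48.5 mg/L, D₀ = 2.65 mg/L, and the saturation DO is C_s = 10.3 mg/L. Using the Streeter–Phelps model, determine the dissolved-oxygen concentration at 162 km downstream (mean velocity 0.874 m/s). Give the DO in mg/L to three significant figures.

Travel time t = x/v = 162 km / (0.874 m/s) = 162000 m / 0.874 m/s = 185400 s = 2.145 d.
k_1 L₀/(k_a−k_1) = 0.253×48.5/(1.12−0.253) = 12.27/0.8670 = 14.15 mg/L.
e^(−k_1 t) = e^(−0.253×2.145) = 0.5811; e^(−k_a t) = e^(−1.12×2.145) = 0.09047.
D = 14.15 × (0.5811 − 0.09047) + 2.65 × 0.09047 = 6.944 + 0.2397 = 7.184 mg/L.
DO = C_s − D = 10.3 − 7.184 = 3.116 mg/L.

DO ≈ 3.12 mg/L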